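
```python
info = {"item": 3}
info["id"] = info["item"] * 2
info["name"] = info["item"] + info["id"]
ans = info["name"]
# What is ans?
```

Answer: 9

Derivation:
Trace (tracking ans):
info = {'item': 3}  # -> info = {'item': 3}
info['id'] = info['item'] * 2  # -> info = {'item': 3, 'id': 6}
info['name'] = info['item'] + info['id']  # -> info = {'item': 3, 'id': 6, 'name': 9}
ans = info['name']  # -> ans = 9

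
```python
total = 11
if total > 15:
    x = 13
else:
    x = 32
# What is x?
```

Answer: 32

Derivation:
Trace (tracking x):
total = 11  # -> total = 11
if total > 15:  # condition is False
else:
    x = 32  # -> x = 32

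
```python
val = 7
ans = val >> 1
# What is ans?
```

Answer: 3

Derivation:
Trace (tracking ans):
val = 7  # -> val = 7
ans = val >> 1  # -> ans = 3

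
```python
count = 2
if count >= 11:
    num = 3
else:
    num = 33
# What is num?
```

Trace (tracking num):
count = 2  # -> count = 2
if count >= 11:  # condition is False
else:
    num = 33  # -> num = 33

Answer: 33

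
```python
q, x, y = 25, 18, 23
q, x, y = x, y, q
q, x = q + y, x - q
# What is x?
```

Trace (tracking x):
q, x, y = (25, 18, 23)  # -> q = 25, x = 18, y = 23
q, x, y = (x, y, q)  # -> q = 18, x = 23, y = 25
q, x = (q + y, x - q)  # -> q = 43, x = 5

Answer: 5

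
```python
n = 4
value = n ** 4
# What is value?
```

Trace (tracking value):
n = 4  # -> n = 4
value = n ** 4  # -> value = 256

Answer: 256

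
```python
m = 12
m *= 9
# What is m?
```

Trace (tracking m):
m = 12  # -> m = 12
m *= 9  # -> m = 108

Answer: 108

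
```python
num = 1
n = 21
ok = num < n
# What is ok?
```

Trace (tracking ok):
num = 1  # -> num = 1
n = 21  # -> n = 21
ok = num < n  # -> ok = True

Answer: True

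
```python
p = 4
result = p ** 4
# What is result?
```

Answer: 256

Derivation:
Trace (tracking result):
p = 4  # -> p = 4
result = p ** 4  # -> result = 256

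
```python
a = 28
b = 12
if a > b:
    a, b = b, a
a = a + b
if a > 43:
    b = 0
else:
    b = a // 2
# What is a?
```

Trace (tracking a):
a = 28  # -> a = 28
b = 12  # -> b = 12
if a > b:  # condition is True
    a, b = (b, a)  # -> a = 12, b = 28
a = a + b  # -> a = 40
if a > 43:  # condition is False
else:
    b = a // 2  # -> b = 20

Answer: 40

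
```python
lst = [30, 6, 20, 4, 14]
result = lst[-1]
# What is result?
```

Answer: 14

Derivation:
Trace (tracking result):
lst = [30, 6, 20, 4, 14]  # -> lst = [30, 6, 20, 4, 14]
result = lst[-1]  # -> result = 14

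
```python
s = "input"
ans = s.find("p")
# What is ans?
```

Answer: 2

Derivation:
Trace (tracking ans):
s = 'input'  # -> s = 'input'
ans = s.find('p')  # -> ans = 2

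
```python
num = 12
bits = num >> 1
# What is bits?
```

Answer: 6

Derivation:
Trace (tracking bits):
num = 12  # -> num = 12
bits = num >> 1  # -> bits = 6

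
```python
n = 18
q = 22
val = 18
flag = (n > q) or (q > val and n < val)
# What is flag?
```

Trace (tracking flag):
n = 18  # -> n = 18
q = 22  # -> q = 22
val = 18  # -> val = 18
flag = n > q or (q > val and n < val)  # -> flag = False

Answer: False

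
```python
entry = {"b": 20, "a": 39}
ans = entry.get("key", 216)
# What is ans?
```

Trace (tracking ans):
entry = {'b': 20, 'a': 39}  # -> entry = {'b': 20, 'a': 39}
ans = entry.get('key', 216)  # -> ans = 216

Answer: 216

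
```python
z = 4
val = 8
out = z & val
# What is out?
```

Answer: 0

Derivation:
Trace (tracking out):
z = 4  # -> z = 4
val = 8  # -> val = 8
out = z & val  # -> out = 0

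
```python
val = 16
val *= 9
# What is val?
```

Trace (tracking val):
val = 16  # -> val = 16
val *= 9  # -> val = 144

Answer: 144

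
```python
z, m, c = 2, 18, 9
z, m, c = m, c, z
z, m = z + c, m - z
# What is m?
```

Answer: -9

Derivation:
Trace (tracking m):
z, m, c = (2, 18, 9)  # -> z = 2, m = 18, c = 9
z, m, c = (m, c, z)  # -> z = 18, m = 9, c = 2
z, m = (z + c, m - z)  # -> z = 20, m = -9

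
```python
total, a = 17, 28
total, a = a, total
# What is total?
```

Answer: 28

Derivation:
Trace (tracking total):
total, a = (17, 28)  # -> total = 17, a = 28
total, a = (a, total)  # -> total = 28, a = 17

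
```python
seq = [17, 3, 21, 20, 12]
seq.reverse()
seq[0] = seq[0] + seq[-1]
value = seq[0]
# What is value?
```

Trace (tracking value):
seq = [17, 3, 21, 20, 12]  # -> seq = [17, 3, 21, 20, 12]
seq.reverse()  # -> seq = [12, 20, 21, 3, 17]
seq[0] = seq[0] + seq[-1]  # -> seq = [29, 20, 21, 3, 17]
value = seq[0]  # -> value = 29

Answer: 29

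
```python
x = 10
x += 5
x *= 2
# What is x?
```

Trace (tracking x):
x = 10  # -> x = 10
x += 5  # -> x = 15
x *= 2  # -> x = 30

Answer: 30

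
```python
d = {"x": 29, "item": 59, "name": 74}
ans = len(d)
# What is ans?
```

Answer: 3

Derivation:
Trace (tracking ans):
d = {'x': 29, 'item': 59, 'name': 74}  # -> d = {'x': 29, 'item': 59, 'name': 74}
ans = len(d)  # -> ans = 3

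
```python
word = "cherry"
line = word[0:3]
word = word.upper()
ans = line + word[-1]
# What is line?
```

Answer: 'che'

Derivation:
Trace (tracking line):
word = 'cherry'  # -> word = 'cherry'
line = word[0:3]  # -> line = 'che'
word = word.upper()  # -> word = 'CHERRY'
ans = line + word[-1]  # -> ans = 'cheY'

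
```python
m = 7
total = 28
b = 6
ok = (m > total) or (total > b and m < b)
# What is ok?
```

Answer: False

Derivation:
Trace (tracking ok):
m = 7  # -> m = 7
total = 28  # -> total = 28
b = 6  # -> b = 6
ok = m > total or (total > b and m < b)  # -> ok = False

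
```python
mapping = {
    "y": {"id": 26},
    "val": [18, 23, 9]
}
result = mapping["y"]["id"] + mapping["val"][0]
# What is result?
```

Answer: 44

Derivation:
Trace (tracking result):
mapping = {'y': {'id': 26}, 'val': [18, 23, 9]}  # -> mapping = {'y': {'id': 26}, 'val': [18, 23, 9]}
result = mapping['y']['id'] + mapping['val'][0]  # -> result = 44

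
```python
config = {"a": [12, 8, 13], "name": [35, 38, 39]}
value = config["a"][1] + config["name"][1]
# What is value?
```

Trace (tracking value):
config = {'a': [12, 8, 13], 'name': [35, 38, 39]}  # -> config = {'a': [12, 8, 13], 'name': [35, 38, 39]}
value = config['a'][1] + config['name'][1]  # -> value = 46

Answer: 46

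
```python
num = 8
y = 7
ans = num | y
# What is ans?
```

Answer: 15

Derivation:
Trace (tracking ans):
num = 8  # -> num = 8
y = 7  # -> y = 7
ans = num | y  # -> ans = 15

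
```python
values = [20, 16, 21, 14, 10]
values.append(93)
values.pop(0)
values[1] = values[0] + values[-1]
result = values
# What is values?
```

Answer: [16, 109, 14, 10, 93]

Derivation:
Trace (tracking values):
values = [20, 16, 21, 14, 10]  # -> values = [20, 16, 21, 14, 10]
values.append(93)  # -> values = [20, 16, 21, 14, 10, 93]
values.pop(0)  # -> values = [16, 21, 14, 10, 93]
values[1] = values[0] + values[-1]  # -> values = [16, 109, 14, 10, 93]
result = values  # -> result = [16, 109, 14, 10, 93]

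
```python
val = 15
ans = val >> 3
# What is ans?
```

Answer: 1

Derivation:
Trace (tracking ans):
val = 15  # -> val = 15
ans = val >> 3  # -> ans = 1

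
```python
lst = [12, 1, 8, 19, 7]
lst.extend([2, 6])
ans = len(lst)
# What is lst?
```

Answer: [12, 1, 8, 19, 7, 2, 6]

Derivation:
Trace (tracking lst):
lst = [12, 1, 8, 19, 7]  # -> lst = [12, 1, 8, 19, 7]
lst.extend([2, 6])  # -> lst = [12, 1, 8, 19, 7, 2, 6]
ans = len(lst)  # -> ans = 7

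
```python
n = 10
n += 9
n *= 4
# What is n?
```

Trace (tracking n):
n = 10  # -> n = 10
n += 9  # -> n = 19
n *= 4  # -> n = 76

Answer: 76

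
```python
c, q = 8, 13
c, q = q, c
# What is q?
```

Answer: 8

Derivation:
Trace (tracking q):
c, q = (8, 13)  # -> c = 8, q = 13
c, q = (q, c)  # -> c = 13, q = 8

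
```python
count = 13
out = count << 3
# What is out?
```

Answer: 104

Derivation:
Trace (tracking out):
count = 13  # -> count = 13
out = count << 3  # -> out = 104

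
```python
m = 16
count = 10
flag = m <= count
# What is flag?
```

Answer: False

Derivation:
Trace (tracking flag):
m = 16  # -> m = 16
count = 10  # -> count = 10
flag = m <= count  # -> flag = False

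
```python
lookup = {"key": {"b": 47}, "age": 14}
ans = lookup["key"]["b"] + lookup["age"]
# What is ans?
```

Answer: 61

Derivation:
Trace (tracking ans):
lookup = {'key': {'b': 47}, 'age': 14}  # -> lookup = {'key': {'b': 47}, 'age': 14}
ans = lookup['key']['b'] + lookup['age']  # -> ans = 61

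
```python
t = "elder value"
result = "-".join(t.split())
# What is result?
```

Trace (tracking result):
t = 'elder value'  # -> t = 'elder value'
result = '-'.join(t.split())  # -> result = 'elder-value'

Answer: 'elder-value'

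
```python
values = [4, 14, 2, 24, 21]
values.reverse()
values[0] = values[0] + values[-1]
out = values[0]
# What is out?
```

Trace (tracking out):
values = [4, 14, 2, 24, 21]  # -> values = [4, 14, 2, 24, 21]
values.reverse()  # -> values = [21, 24, 2, 14, 4]
values[0] = values[0] + values[-1]  # -> values = [25, 24, 2, 14, 4]
out = values[0]  # -> out = 25

Answer: 25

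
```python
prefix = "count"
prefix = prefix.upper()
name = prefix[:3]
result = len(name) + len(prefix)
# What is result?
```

Answer: 8

Derivation:
Trace (tracking result):
prefix = 'count'  # -> prefix = 'count'
prefix = prefix.upper()  # -> prefix = 'COUNT'
name = prefix[:3]  # -> name = 'COU'
result = len(name) + len(prefix)  # -> result = 8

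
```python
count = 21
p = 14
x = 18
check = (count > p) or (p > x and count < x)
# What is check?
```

Answer: True

Derivation:
Trace (tracking check):
count = 21  # -> count = 21
p = 14  # -> p = 14
x = 18  # -> x = 18
check = count > p or (p > x and count < x)  # -> check = True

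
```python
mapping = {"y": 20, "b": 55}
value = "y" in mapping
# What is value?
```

Answer: True

Derivation:
Trace (tracking value):
mapping = {'y': 20, 'b': 55}  # -> mapping = {'y': 20, 'b': 55}
value = 'y' in mapping  # -> value = True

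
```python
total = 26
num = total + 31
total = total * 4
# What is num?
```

Answer: 57

Derivation:
Trace (tracking num):
total = 26  # -> total = 26
num = total + 31  # -> num = 57
total = total * 4  # -> total = 104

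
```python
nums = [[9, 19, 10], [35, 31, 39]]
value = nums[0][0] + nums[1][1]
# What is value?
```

Trace (tracking value):
nums = [[9, 19, 10], [35, 31, 39]]  # -> nums = [[9, 19, 10], [35, 31, 39]]
value = nums[0][0] + nums[1][1]  # -> value = 40

Answer: 40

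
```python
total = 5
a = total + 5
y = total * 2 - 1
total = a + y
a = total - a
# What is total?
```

Answer: 19

Derivation:
Trace (tracking total):
total = 5  # -> total = 5
a = total + 5  # -> a = 10
y = total * 2 - 1  # -> y = 9
total = a + y  # -> total = 19
a = total - a  # -> a = 9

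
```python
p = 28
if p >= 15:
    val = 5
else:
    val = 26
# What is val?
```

Answer: 5

Derivation:
Trace (tracking val):
p = 28  # -> p = 28
if p >= 15:  # condition is True
    val = 5  # -> val = 5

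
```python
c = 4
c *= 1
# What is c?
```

Answer: 4

Derivation:
Trace (tracking c):
c = 4  # -> c = 4
c *= 1  # -> c = 4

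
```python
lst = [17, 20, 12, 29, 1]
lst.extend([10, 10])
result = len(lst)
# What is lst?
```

Answer: [17, 20, 12, 29, 1, 10, 10]

Derivation:
Trace (tracking lst):
lst = [17, 20, 12, 29, 1]  # -> lst = [17, 20, 12, 29, 1]
lst.extend([10, 10])  # -> lst = [17, 20, 12, 29, 1, 10, 10]
result = len(lst)  # -> result = 7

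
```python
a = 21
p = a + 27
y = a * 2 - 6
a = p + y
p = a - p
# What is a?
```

Trace (tracking a):
a = 21  # -> a = 21
p = a + 27  # -> p = 48
y = a * 2 - 6  # -> y = 36
a = p + y  # -> a = 84
p = a - p  # -> p = 36

Answer: 84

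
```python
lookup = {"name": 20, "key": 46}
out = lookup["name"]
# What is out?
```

Answer: 20

Derivation:
Trace (tracking out):
lookup = {'name': 20, 'key': 46}  # -> lookup = {'name': 20, 'key': 46}
out = lookup['name']  # -> out = 20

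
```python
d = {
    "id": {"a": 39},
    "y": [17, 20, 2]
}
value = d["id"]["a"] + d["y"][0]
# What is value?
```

Answer: 56

Derivation:
Trace (tracking value):
d = {'id': {'a': 39}, 'y': [17, 20, 2]}  # -> d = {'id': {'a': 39}, 'y': [17, 20, 2]}
value = d['id']['a'] + d['y'][0]  # -> value = 56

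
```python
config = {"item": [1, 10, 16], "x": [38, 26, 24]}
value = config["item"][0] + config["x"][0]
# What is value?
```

Answer: 39

Derivation:
Trace (tracking value):
config = {'item': [1, 10, 16], 'x': [38, 26, 24]}  # -> config = {'item': [1, 10, 16], 'x': [38, 26, 24]}
value = config['item'][0] + config['x'][0]  # -> value = 39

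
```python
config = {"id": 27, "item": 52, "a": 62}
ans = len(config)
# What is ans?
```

Answer: 3

Derivation:
Trace (tracking ans):
config = {'id': 27, 'item': 52, 'a': 62}  # -> config = {'id': 27, 'item': 52, 'a': 62}
ans = len(config)  # -> ans = 3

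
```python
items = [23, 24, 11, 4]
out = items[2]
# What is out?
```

Answer: 11

Derivation:
Trace (tracking out):
items = [23, 24, 11, 4]  # -> items = [23, 24, 11, 4]
out = items[2]  # -> out = 11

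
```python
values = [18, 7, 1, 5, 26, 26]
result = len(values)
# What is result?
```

Answer: 6

Derivation:
Trace (tracking result):
values = [18, 7, 1, 5, 26, 26]  # -> values = [18, 7, 1, 5, 26, 26]
result = len(values)  # -> result = 6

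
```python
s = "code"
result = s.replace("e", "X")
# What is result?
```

Answer: 'codX'

Derivation:
Trace (tracking result):
s = 'code'  # -> s = 'code'
result = s.replace('e', 'X')  # -> result = 'codX'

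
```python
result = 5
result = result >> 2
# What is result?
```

Trace (tracking result):
result = 5  # -> result = 5
result = result >> 2  # -> result = 1

Answer: 1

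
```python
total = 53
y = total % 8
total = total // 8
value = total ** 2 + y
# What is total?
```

Answer: 6

Derivation:
Trace (tracking total):
total = 53  # -> total = 53
y = total % 8  # -> y = 5
total = total // 8  # -> total = 6
value = total ** 2 + y  # -> value = 41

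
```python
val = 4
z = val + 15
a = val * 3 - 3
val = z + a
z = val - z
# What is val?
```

Trace (tracking val):
val = 4  # -> val = 4
z = val + 15  # -> z = 19
a = val * 3 - 3  # -> a = 9
val = z + a  # -> val = 28
z = val - z  # -> z = 9

Answer: 28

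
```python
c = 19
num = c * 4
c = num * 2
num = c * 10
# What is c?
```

Answer: 152

Derivation:
Trace (tracking c):
c = 19  # -> c = 19
num = c * 4  # -> num = 76
c = num * 2  # -> c = 152
num = c * 10  # -> num = 1520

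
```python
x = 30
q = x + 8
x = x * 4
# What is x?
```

Trace (tracking x):
x = 30  # -> x = 30
q = x + 8  # -> q = 38
x = x * 4  # -> x = 120

Answer: 120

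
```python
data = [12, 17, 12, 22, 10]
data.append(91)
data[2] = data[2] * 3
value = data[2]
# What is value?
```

Answer: 36

Derivation:
Trace (tracking value):
data = [12, 17, 12, 22, 10]  # -> data = [12, 17, 12, 22, 10]
data.append(91)  # -> data = [12, 17, 12, 22, 10, 91]
data[2] = data[2] * 3  # -> data = [12, 17, 36, 22, 10, 91]
value = data[2]  # -> value = 36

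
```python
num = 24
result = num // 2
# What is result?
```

Trace (tracking result):
num = 24  # -> num = 24
result = num // 2  # -> result = 12

Answer: 12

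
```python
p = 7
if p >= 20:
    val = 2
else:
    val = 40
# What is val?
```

Answer: 40

Derivation:
Trace (tracking val):
p = 7  # -> p = 7
if p >= 20:  # condition is False
else:
    val = 40  # -> val = 40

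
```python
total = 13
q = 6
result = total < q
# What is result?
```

Trace (tracking result):
total = 13  # -> total = 13
q = 6  # -> q = 6
result = total < q  # -> result = False

Answer: False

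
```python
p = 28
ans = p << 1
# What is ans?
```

Answer: 56

Derivation:
Trace (tracking ans):
p = 28  # -> p = 28
ans = p << 1  # -> ans = 56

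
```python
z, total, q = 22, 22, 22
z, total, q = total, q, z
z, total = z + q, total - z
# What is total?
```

Answer: 0

Derivation:
Trace (tracking total):
z, total, q = (22, 22, 22)  # -> z = 22, total = 22, q = 22
z, total, q = (total, q, z)  # -> z = 22, total = 22, q = 22
z, total = (z + q, total - z)  # -> z = 44, total = 0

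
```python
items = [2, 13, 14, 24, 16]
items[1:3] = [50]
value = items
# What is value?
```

Trace (tracking value):
items = [2, 13, 14, 24, 16]  # -> items = [2, 13, 14, 24, 16]
items[1:3] = [50]  # -> items = [2, 50, 24, 16]
value = items  # -> value = [2, 50, 24, 16]

Answer: [2, 50, 24, 16]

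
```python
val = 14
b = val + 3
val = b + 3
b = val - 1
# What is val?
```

Answer: 20

Derivation:
Trace (tracking val):
val = 14  # -> val = 14
b = val + 3  # -> b = 17
val = b + 3  # -> val = 20
b = val - 1  # -> b = 19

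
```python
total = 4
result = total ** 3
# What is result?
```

Trace (tracking result):
total = 4  # -> total = 4
result = total ** 3  # -> result = 64

Answer: 64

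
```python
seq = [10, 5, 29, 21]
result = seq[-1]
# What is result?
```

Trace (tracking result):
seq = [10, 5, 29, 21]  # -> seq = [10, 5, 29, 21]
result = seq[-1]  # -> result = 21

Answer: 21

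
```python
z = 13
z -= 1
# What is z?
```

Answer: 12

Derivation:
Trace (tracking z):
z = 13  # -> z = 13
z -= 1  # -> z = 12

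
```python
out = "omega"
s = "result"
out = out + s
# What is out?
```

Answer: 'omegaresult'

Derivation:
Trace (tracking out):
out = 'omega'  # -> out = 'omega'
s = 'result'  # -> s = 'result'
out = out + s  # -> out = 'omegaresult'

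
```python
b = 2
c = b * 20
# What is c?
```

Answer: 40

Derivation:
Trace (tracking c):
b = 2  # -> b = 2
c = b * 20  # -> c = 40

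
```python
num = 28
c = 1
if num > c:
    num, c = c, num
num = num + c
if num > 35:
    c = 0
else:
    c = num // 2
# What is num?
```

Answer: 29

Derivation:
Trace (tracking num):
num = 28  # -> num = 28
c = 1  # -> c = 1
if num > c:  # condition is True
    num, c = (c, num)  # -> num = 1, c = 28
num = num + c  # -> num = 29
if num > 35:  # condition is False
else:
    c = num // 2  # -> c = 14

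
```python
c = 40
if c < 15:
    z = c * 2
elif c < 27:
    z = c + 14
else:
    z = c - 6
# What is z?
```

Trace (tracking z):
c = 40  # -> c = 40
if c < 15:  # condition is False
elif c < 27:  # condition is False
else:
    z = c - 6  # -> z = 34

Answer: 34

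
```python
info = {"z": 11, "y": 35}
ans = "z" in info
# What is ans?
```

Answer: True

Derivation:
Trace (tracking ans):
info = {'z': 11, 'y': 35}  # -> info = {'z': 11, 'y': 35}
ans = 'z' in info  # -> ans = True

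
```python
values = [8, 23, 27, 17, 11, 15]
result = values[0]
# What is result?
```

Trace (tracking result):
values = [8, 23, 27, 17, 11, 15]  # -> values = [8, 23, 27, 17, 11, 15]
result = values[0]  # -> result = 8

Answer: 8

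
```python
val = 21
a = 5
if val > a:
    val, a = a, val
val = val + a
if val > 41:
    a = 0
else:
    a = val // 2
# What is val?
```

Answer: 26

Derivation:
Trace (tracking val):
val = 21  # -> val = 21
a = 5  # -> a = 5
if val > a:  # condition is True
    val, a = (a, val)  # -> val = 5, a = 21
val = val + a  # -> val = 26
if val > 41:  # condition is False
else:
    a = val // 2  # -> a = 13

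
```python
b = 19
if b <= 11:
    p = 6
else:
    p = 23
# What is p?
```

Answer: 23

Derivation:
Trace (tracking p):
b = 19  # -> b = 19
if b <= 11:  # condition is False
else:
    p = 23  # -> p = 23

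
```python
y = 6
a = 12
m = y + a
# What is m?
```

Answer: 18

Derivation:
Trace (tracking m):
y = 6  # -> y = 6
a = 12  # -> a = 12
m = y + a  # -> m = 18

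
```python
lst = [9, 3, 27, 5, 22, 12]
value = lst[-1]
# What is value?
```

Trace (tracking value):
lst = [9, 3, 27, 5, 22, 12]  # -> lst = [9, 3, 27, 5, 22, 12]
value = lst[-1]  # -> value = 12

Answer: 12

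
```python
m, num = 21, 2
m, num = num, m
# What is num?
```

Trace (tracking num):
m, num = (21, 2)  # -> m = 21, num = 2
m, num = (num, m)  # -> m = 2, num = 21

Answer: 21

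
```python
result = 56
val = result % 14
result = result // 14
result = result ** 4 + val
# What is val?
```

Answer: 0

Derivation:
Trace (tracking val):
result = 56  # -> result = 56
val = result % 14  # -> val = 0
result = result // 14  # -> result = 4
result = result ** 4 + val  # -> result = 256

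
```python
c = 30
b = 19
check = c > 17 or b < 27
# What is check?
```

Answer: True

Derivation:
Trace (tracking check):
c = 30  # -> c = 30
b = 19  # -> b = 19
check = c > 17 or b < 27  # -> check = True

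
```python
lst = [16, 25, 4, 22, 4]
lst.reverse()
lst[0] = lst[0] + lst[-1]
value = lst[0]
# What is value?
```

Trace (tracking value):
lst = [16, 25, 4, 22, 4]  # -> lst = [16, 25, 4, 22, 4]
lst.reverse()  # -> lst = [4, 22, 4, 25, 16]
lst[0] = lst[0] + lst[-1]  # -> lst = [20, 22, 4, 25, 16]
value = lst[0]  # -> value = 20

Answer: 20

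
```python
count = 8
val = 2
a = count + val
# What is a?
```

Trace (tracking a):
count = 8  # -> count = 8
val = 2  # -> val = 2
a = count + val  # -> a = 10

Answer: 10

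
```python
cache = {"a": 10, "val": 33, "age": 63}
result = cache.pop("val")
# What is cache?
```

Answer: {'a': 10, 'age': 63}

Derivation:
Trace (tracking cache):
cache = {'a': 10, 'val': 33, 'age': 63}  # -> cache = {'a': 10, 'val': 33, 'age': 63}
result = cache.pop('val')  # -> result = 33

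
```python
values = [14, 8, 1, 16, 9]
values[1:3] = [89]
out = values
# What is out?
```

Trace (tracking out):
values = [14, 8, 1, 16, 9]  # -> values = [14, 8, 1, 16, 9]
values[1:3] = [89]  # -> values = [14, 89, 16, 9]
out = values  # -> out = [14, 89, 16, 9]

Answer: [14, 89, 16, 9]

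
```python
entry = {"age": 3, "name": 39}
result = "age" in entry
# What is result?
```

Answer: True

Derivation:
Trace (tracking result):
entry = {'age': 3, 'name': 39}  # -> entry = {'age': 3, 'name': 39}
result = 'age' in entry  # -> result = True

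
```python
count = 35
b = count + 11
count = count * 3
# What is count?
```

Answer: 105

Derivation:
Trace (tracking count):
count = 35  # -> count = 35
b = count + 11  # -> b = 46
count = count * 3  # -> count = 105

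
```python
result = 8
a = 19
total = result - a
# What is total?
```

Answer: -11

Derivation:
Trace (tracking total):
result = 8  # -> result = 8
a = 19  # -> a = 19
total = result - a  # -> total = -11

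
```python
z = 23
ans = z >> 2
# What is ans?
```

Trace (tracking ans):
z = 23  # -> z = 23
ans = z >> 2  # -> ans = 5

Answer: 5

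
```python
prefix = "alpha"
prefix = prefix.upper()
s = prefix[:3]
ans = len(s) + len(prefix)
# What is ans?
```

Trace (tracking ans):
prefix = 'alpha'  # -> prefix = 'alpha'
prefix = prefix.upper()  # -> prefix = 'ALPHA'
s = prefix[:3]  # -> s = 'ALP'
ans = len(s) + len(prefix)  # -> ans = 8

Answer: 8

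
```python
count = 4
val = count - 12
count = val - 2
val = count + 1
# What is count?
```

Trace (tracking count):
count = 4  # -> count = 4
val = count - 12  # -> val = -8
count = val - 2  # -> count = -10
val = count + 1  # -> val = -9

Answer: -10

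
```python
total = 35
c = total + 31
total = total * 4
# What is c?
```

Answer: 66

Derivation:
Trace (tracking c):
total = 35  # -> total = 35
c = total + 31  # -> c = 66
total = total * 4  # -> total = 140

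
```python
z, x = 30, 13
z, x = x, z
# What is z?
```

Trace (tracking z):
z, x = (30, 13)  # -> z = 30, x = 13
z, x = (x, z)  # -> z = 13, x = 30

Answer: 13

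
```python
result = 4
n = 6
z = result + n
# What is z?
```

Answer: 10

Derivation:
Trace (tracking z):
result = 4  # -> result = 4
n = 6  # -> n = 6
z = result + n  # -> z = 10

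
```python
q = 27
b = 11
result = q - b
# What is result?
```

Trace (tracking result):
q = 27  # -> q = 27
b = 11  # -> b = 11
result = q - b  # -> result = 16

Answer: 16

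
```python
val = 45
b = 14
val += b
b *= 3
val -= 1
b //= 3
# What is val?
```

Trace (tracking val):
val = 45  # -> val = 45
b = 14  # -> b = 14
val += b  # -> val = 59
b *= 3  # -> b = 42
val -= 1  # -> val = 58
b //= 3  # -> b = 14

Answer: 58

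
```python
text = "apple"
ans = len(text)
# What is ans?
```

Answer: 5

Derivation:
Trace (tracking ans):
text = 'apple'  # -> text = 'apple'
ans = len(text)  # -> ans = 5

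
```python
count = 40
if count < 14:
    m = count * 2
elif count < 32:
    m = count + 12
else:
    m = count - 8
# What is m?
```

Answer: 32

Derivation:
Trace (tracking m):
count = 40  # -> count = 40
if count < 14:  # condition is False
elif count < 32:  # condition is False
else:
    m = count - 8  # -> m = 32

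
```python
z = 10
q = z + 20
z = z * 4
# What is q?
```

Answer: 30

Derivation:
Trace (tracking q):
z = 10  # -> z = 10
q = z + 20  # -> q = 30
z = z * 4  # -> z = 40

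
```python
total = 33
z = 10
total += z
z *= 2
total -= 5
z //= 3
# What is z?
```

Answer: 6

Derivation:
Trace (tracking z):
total = 33  # -> total = 33
z = 10  # -> z = 10
total += z  # -> total = 43
z *= 2  # -> z = 20
total -= 5  # -> total = 38
z //= 3  # -> z = 6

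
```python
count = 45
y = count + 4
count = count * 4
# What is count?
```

Answer: 180

Derivation:
Trace (tracking count):
count = 45  # -> count = 45
y = count + 4  # -> y = 49
count = count * 4  # -> count = 180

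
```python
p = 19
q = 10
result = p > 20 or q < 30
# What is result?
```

Trace (tracking result):
p = 19  # -> p = 19
q = 10  # -> q = 10
result = p > 20 or q < 30  # -> result = True

Answer: True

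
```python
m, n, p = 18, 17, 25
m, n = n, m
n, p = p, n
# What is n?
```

Answer: 25

Derivation:
Trace (tracking n):
m, n, p = (18, 17, 25)  # -> m = 18, n = 17, p = 25
m, n = (n, m)  # -> m = 17, n = 18
n, p = (p, n)  # -> n = 25, p = 18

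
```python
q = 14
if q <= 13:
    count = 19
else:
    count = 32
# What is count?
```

Answer: 32

Derivation:
Trace (tracking count):
q = 14  # -> q = 14
if q <= 13:  # condition is False
else:
    count = 32  # -> count = 32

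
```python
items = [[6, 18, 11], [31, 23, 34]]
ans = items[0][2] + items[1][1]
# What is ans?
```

Answer: 34

Derivation:
Trace (tracking ans):
items = [[6, 18, 11], [31, 23, 34]]  # -> items = [[6, 18, 11], [31, 23, 34]]
ans = items[0][2] + items[1][1]  # -> ans = 34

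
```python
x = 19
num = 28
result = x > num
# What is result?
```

Answer: False

Derivation:
Trace (tracking result):
x = 19  # -> x = 19
num = 28  # -> num = 28
result = x > num  # -> result = False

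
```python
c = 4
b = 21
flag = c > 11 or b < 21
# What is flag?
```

Answer: False

Derivation:
Trace (tracking flag):
c = 4  # -> c = 4
b = 21  # -> b = 21
flag = c > 11 or b < 21  # -> flag = False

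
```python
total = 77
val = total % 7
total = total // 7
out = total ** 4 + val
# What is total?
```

Answer: 11

Derivation:
Trace (tracking total):
total = 77  # -> total = 77
val = total % 7  # -> val = 0
total = total // 7  # -> total = 11
out = total ** 4 + val  # -> out = 14641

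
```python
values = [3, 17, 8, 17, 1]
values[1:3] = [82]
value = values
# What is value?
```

Answer: [3, 82, 17, 1]

Derivation:
Trace (tracking value):
values = [3, 17, 8, 17, 1]  # -> values = [3, 17, 8, 17, 1]
values[1:3] = [82]  # -> values = [3, 82, 17, 1]
value = values  # -> value = [3, 82, 17, 1]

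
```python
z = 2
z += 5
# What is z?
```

Answer: 7

Derivation:
Trace (tracking z):
z = 2  # -> z = 2
z += 5  # -> z = 7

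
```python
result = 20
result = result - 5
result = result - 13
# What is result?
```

Answer: 2

Derivation:
Trace (tracking result):
result = 20  # -> result = 20
result = result - 5  # -> result = 15
result = result - 13  # -> result = 2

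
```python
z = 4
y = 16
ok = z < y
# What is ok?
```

Answer: True

Derivation:
Trace (tracking ok):
z = 4  # -> z = 4
y = 16  # -> y = 16
ok = z < y  # -> ok = True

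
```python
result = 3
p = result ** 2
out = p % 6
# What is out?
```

Answer: 3

Derivation:
Trace (tracking out):
result = 3  # -> result = 3
p = result ** 2  # -> p = 9
out = p % 6  # -> out = 3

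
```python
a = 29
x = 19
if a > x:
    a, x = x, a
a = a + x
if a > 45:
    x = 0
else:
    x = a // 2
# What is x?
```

Answer: 0

Derivation:
Trace (tracking x):
a = 29  # -> a = 29
x = 19  # -> x = 19
if a > x:  # condition is True
    a, x = (x, a)  # -> a = 19, x = 29
a = a + x  # -> a = 48
if a > 45:  # condition is True
    x = 0  # -> x = 0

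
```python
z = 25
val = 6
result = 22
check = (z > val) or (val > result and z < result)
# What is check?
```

Answer: True

Derivation:
Trace (tracking check):
z = 25  # -> z = 25
val = 6  # -> val = 6
result = 22  # -> result = 22
check = z > val or (val > result and z < result)  # -> check = True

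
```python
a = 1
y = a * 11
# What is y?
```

Trace (tracking y):
a = 1  # -> a = 1
y = a * 11  # -> y = 11

Answer: 11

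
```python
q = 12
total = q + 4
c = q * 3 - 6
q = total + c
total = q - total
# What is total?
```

Trace (tracking total):
q = 12  # -> q = 12
total = q + 4  # -> total = 16
c = q * 3 - 6  # -> c = 30
q = total + c  # -> q = 46
total = q - total  # -> total = 30

Answer: 30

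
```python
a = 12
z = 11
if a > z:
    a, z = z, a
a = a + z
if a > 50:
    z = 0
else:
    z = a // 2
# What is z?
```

Trace (tracking z):
a = 12  # -> a = 12
z = 11  # -> z = 11
if a > z:  # condition is True
    a, z = (z, a)  # -> a = 11, z = 12
a = a + z  # -> a = 23
if a > 50:  # condition is False
else:
    z = a // 2  # -> z = 11

Answer: 11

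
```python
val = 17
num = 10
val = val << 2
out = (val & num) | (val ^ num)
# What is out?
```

Answer: 78

Derivation:
Trace (tracking out):
val = 17  # -> val = 17
num = 10  # -> num = 10
val = val << 2  # -> val = 68
out = val & num | val ^ num  # -> out = 78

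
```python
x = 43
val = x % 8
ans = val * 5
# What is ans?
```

Answer: 15

Derivation:
Trace (tracking ans):
x = 43  # -> x = 43
val = x % 8  # -> val = 3
ans = val * 5  # -> ans = 15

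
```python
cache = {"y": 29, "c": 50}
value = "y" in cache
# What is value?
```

Answer: True

Derivation:
Trace (tracking value):
cache = {'y': 29, 'c': 50}  # -> cache = {'y': 29, 'c': 50}
value = 'y' in cache  # -> value = True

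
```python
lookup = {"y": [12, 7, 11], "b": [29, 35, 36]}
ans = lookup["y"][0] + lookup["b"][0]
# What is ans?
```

Answer: 41

Derivation:
Trace (tracking ans):
lookup = {'y': [12, 7, 11], 'b': [29, 35, 36]}  # -> lookup = {'y': [12, 7, 11], 'b': [29, 35, 36]}
ans = lookup['y'][0] + lookup['b'][0]  # -> ans = 41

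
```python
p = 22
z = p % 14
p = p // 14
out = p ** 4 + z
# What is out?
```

Trace (tracking out):
p = 22  # -> p = 22
z = p % 14  # -> z = 8
p = p // 14  # -> p = 1
out = p ** 4 + z  # -> out = 9

Answer: 9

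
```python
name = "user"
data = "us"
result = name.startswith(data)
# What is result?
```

Answer: True

Derivation:
Trace (tracking result):
name = 'user'  # -> name = 'user'
data = 'us'  # -> data = 'us'
result = name.startswith(data)  # -> result = True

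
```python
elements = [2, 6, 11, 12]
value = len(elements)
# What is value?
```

Answer: 4

Derivation:
Trace (tracking value):
elements = [2, 6, 11, 12]  # -> elements = [2, 6, 11, 12]
value = len(elements)  # -> value = 4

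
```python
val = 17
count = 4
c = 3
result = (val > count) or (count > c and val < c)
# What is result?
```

Trace (tracking result):
val = 17  # -> val = 17
count = 4  # -> count = 4
c = 3  # -> c = 3
result = val > count or (count > c and val < c)  # -> result = True

Answer: True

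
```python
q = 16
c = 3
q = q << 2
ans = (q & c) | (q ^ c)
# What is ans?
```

Trace (tracking ans):
q = 16  # -> q = 16
c = 3  # -> c = 3
q = q << 2  # -> q = 64
ans = q & c | q ^ c  # -> ans = 67

Answer: 67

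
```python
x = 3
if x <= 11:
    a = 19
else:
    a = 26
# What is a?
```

Answer: 19

Derivation:
Trace (tracking a):
x = 3  # -> x = 3
if x <= 11:  # condition is True
    a = 19  # -> a = 19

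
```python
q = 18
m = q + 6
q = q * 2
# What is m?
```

Trace (tracking m):
q = 18  # -> q = 18
m = q + 6  # -> m = 24
q = q * 2  # -> q = 36

Answer: 24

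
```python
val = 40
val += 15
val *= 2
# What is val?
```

Answer: 110

Derivation:
Trace (tracking val):
val = 40  # -> val = 40
val += 15  # -> val = 55
val *= 2  # -> val = 110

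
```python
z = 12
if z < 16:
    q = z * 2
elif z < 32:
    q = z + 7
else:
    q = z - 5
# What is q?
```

Answer: 24

Derivation:
Trace (tracking q):
z = 12  # -> z = 12
if z < 16:  # condition is True
    q = z * 2  # -> q = 24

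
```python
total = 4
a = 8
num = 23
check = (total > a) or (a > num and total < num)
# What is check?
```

Answer: False

Derivation:
Trace (tracking check):
total = 4  # -> total = 4
a = 8  # -> a = 8
num = 23  # -> num = 23
check = total > a or (a > num and total < num)  # -> check = False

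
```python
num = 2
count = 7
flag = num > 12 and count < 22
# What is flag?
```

Trace (tracking flag):
num = 2  # -> num = 2
count = 7  # -> count = 7
flag = num > 12 and count < 22  # -> flag = False

Answer: False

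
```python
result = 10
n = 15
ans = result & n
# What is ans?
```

Answer: 10

Derivation:
Trace (tracking ans):
result = 10  # -> result = 10
n = 15  # -> n = 15
ans = result & n  # -> ans = 10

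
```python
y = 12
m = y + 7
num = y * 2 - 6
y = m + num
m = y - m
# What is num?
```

Answer: 18

Derivation:
Trace (tracking num):
y = 12  # -> y = 12
m = y + 7  # -> m = 19
num = y * 2 - 6  # -> num = 18
y = m + num  # -> y = 37
m = y - m  # -> m = 18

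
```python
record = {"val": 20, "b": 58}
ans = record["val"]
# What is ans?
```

Trace (tracking ans):
record = {'val': 20, 'b': 58}  # -> record = {'val': 20, 'b': 58}
ans = record['val']  # -> ans = 20

Answer: 20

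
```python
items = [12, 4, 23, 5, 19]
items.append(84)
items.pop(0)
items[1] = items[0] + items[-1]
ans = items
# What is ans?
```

Answer: [4, 88, 5, 19, 84]

Derivation:
Trace (tracking ans):
items = [12, 4, 23, 5, 19]  # -> items = [12, 4, 23, 5, 19]
items.append(84)  # -> items = [12, 4, 23, 5, 19, 84]
items.pop(0)  # -> items = [4, 23, 5, 19, 84]
items[1] = items[0] + items[-1]  # -> items = [4, 88, 5, 19, 84]
ans = items  # -> ans = [4, 88, 5, 19, 84]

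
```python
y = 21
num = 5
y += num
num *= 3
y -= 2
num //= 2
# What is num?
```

Answer: 7

Derivation:
Trace (tracking num):
y = 21  # -> y = 21
num = 5  # -> num = 5
y += num  # -> y = 26
num *= 3  # -> num = 15
y -= 2  # -> y = 24
num //= 2  # -> num = 7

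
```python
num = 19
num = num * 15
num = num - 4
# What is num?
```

Answer: 281

Derivation:
Trace (tracking num):
num = 19  # -> num = 19
num = num * 15  # -> num = 285
num = num - 4  # -> num = 281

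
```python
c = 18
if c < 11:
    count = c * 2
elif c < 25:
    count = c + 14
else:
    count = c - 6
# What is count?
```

Answer: 32

Derivation:
Trace (tracking count):
c = 18  # -> c = 18
if c < 11:  # condition is False
elif c < 25:  # condition is True
    count = c + 14  # -> count = 32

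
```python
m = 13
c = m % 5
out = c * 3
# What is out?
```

Trace (tracking out):
m = 13  # -> m = 13
c = m % 5  # -> c = 3
out = c * 3  # -> out = 9

Answer: 9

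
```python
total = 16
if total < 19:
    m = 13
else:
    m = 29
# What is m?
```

Trace (tracking m):
total = 16  # -> total = 16
if total < 19:  # condition is True
    m = 13  # -> m = 13

Answer: 13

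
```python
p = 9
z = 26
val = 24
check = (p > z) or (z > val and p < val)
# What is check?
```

Answer: True

Derivation:
Trace (tracking check):
p = 9  # -> p = 9
z = 26  # -> z = 26
val = 24  # -> val = 24
check = p > z or (z > val and p < val)  # -> check = True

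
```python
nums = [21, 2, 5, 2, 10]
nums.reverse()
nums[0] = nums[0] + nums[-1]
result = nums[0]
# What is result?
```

Trace (tracking result):
nums = [21, 2, 5, 2, 10]  # -> nums = [21, 2, 5, 2, 10]
nums.reverse()  # -> nums = [10, 2, 5, 2, 21]
nums[0] = nums[0] + nums[-1]  # -> nums = [31, 2, 5, 2, 21]
result = nums[0]  # -> result = 31

Answer: 31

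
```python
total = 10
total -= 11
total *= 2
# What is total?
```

Answer: -2

Derivation:
Trace (tracking total):
total = 10  # -> total = 10
total -= 11  # -> total = -1
total *= 2  # -> total = -2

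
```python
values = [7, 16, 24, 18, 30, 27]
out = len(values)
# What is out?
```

Trace (tracking out):
values = [7, 16, 24, 18, 30, 27]  # -> values = [7, 16, 24, 18, 30, 27]
out = len(values)  # -> out = 6

Answer: 6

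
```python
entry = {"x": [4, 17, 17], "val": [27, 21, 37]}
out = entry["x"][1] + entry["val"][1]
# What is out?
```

Answer: 38

Derivation:
Trace (tracking out):
entry = {'x': [4, 17, 17], 'val': [27, 21, 37]}  # -> entry = {'x': [4, 17, 17], 'val': [27, 21, 37]}
out = entry['x'][1] + entry['val'][1]  # -> out = 38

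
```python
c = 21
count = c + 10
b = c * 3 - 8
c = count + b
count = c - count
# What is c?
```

Answer: 86

Derivation:
Trace (tracking c):
c = 21  # -> c = 21
count = c + 10  # -> count = 31
b = c * 3 - 8  # -> b = 55
c = count + b  # -> c = 86
count = c - count  # -> count = 55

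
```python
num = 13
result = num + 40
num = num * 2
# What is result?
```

Trace (tracking result):
num = 13  # -> num = 13
result = num + 40  # -> result = 53
num = num * 2  # -> num = 26

Answer: 53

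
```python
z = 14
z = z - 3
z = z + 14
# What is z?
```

Trace (tracking z):
z = 14  # -> z = 14
z = z - 3  # -> z = 11
z = z + 14  # -> z = 25

Answer: 25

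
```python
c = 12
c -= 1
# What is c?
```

Trace (tracking c):
c = 12  # -> c = 12
c -= 1  # -> c = 11

Answer: 11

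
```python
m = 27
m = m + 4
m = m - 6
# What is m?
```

Trace (tracking m):
m = 27  # -> m = 27
m = m + 4  # -> m = 31
m = m - 6  # -> m = 25

Answer: 25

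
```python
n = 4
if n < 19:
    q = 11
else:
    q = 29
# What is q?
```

Trace (tracking q):
n = 4  # -> n = 4
if n < 19:  # condition is True
    q = 11  # -> q = 11

Answer: 11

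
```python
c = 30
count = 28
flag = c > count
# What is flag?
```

Answer: True

Derivation:
Trace (tracking flag):
c = 30  # -> c = 30
count = 28  # -> count = 28
flag = c > count  # -> flag = True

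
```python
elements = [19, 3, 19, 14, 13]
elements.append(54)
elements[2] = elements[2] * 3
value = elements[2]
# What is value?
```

Trace (tracking value):
elements = [19, 3, 19, 14, 13]  # -> elements = [19, 3, 19, 14, 13]
elements.append(54)  # -> elements = [19, 3, 19, 14, 13, 54]
elements[2] = elements[2] * 3  # -> elements = [19, 3, 57, 14, 13, 54]
value = elements[2]  # -> value = 57

Answer: 57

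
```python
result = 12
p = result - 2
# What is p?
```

Trace (tracking p):
result = 12  # -> result = 12
p = result - 2  # -> p = 10

Answer: 10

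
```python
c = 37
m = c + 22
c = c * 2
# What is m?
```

Answer: 59

Derivation:
Trace (tracking m):
c = 37  # -> c = 37
m = c + 22  # -> m = 59
c = c * 2  # -> c = 74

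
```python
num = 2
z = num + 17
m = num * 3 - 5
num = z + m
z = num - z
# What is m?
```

Answer: 1

Derivation:
Trace (tracking m):
num = 2  # -> num = 2
z = num + 17  # -> z = 19
m = num * 3 - 5  # -> m = 1
num = z + m  # -> num = 20
z = num - z  # -> z = 1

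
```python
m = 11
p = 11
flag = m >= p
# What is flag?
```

Answer: True

Derivation:
Trace (tracking flag):
m = 11  # -> m = 11
p = 11  # -> p = 11
flag = m >= p  # -> flag = True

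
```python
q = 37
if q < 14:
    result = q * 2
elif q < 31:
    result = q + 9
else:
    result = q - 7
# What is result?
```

Answer: 30

Derivation:
Trace (tracking result):
q = 37  # -> q = 37
if q < 14:  # condition is False
elif q < 31:  # condition is False
else:
    result = q - 7  # -> result = 30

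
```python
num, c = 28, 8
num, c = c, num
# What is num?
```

Answer: 8

Derivation:
Trace (tracking num):
num, c = (28, 8)  # -> num = 28, c = 8
num, c = (c, num)  # -> num = 8, c = 28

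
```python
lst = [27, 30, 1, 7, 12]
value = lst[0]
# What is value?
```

Answer: 27

Derivation:
Trace (tracking value):
lst = [27, 30, 1, 7, 12]  # -> lst = [27, 30, 1, 7, 12]
value = lst[0]  # -> value = 27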